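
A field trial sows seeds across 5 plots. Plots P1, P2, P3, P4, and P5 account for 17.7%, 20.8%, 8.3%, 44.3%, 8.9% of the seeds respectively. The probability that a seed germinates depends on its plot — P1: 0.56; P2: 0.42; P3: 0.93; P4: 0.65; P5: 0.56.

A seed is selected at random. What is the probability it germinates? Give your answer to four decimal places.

P(G) ≈ 0.6015

Using total probability over the partition,
P(G) = P(G|P1)·P(P1) + P(G|P2)·P(P2) + P(G|P3)·P(P3) + P(G|P4)·P(P4) + P(G|P5)·P(P5)
      = 0.56·0.177 + 0.42·0.208 + 0.93·0.083 + 0.65·0.443 + 0.56·0.089
      = 0.09912 + 0.08736 + 0.07719 + 0.28795 + 0.04984 = 0.60146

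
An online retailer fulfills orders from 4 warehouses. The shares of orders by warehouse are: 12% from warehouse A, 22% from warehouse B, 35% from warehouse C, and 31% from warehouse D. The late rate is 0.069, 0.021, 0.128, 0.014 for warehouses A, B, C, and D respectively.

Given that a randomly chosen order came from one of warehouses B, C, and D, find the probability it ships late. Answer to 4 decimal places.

P(L|S) ≈ 0.0611

Let S = {B, C, D}.
P(S) = 0.22 + 0.35 + 0.31 = 0.88.
P(L ∩ S) = 0.021·0.22 + 0.128·0.35 + 0.014·0.31 = 0.00462 + 0.0448 + 0.00434 = 0.05376.
P(L | S) = 0.05376 / 0.88 = 0.061091…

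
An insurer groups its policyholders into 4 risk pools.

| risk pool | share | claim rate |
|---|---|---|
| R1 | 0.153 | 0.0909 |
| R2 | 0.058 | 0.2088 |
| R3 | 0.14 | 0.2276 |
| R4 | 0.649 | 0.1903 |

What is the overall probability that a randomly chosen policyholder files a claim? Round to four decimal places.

P(C) = P(C|R1)·P(R1) + P(C|R2)·P(R2) + P(C|R3)·P(R3) + P(C|R4)·P(R4)
      = 0.0909·0.153 + 0.2088·0.058 + 0.2276·0.14 + 0.1903·0.649
      = 0.0139077 + 0.0121104 + 0.031864 + 0.1235047 = 0.1813868

P(C) ≈ 0.1814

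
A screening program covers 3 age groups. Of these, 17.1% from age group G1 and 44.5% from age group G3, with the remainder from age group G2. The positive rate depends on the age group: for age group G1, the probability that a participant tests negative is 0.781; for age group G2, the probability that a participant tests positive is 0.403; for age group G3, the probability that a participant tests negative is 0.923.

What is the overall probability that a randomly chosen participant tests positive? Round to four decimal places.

P(T) ≈ 0.2265

P(G2) = 1 − (0.171 + 0.445) = 0.384.
P(T|G1) = 1 − 0.781 = 0.219.
P(T|G3) = 1 − 0.923 = 0.077.
P(T) = P(T|G1)·P(G1) + P(T|G2)·P(G2) + P(T|G3)·P(G3)
      = 0.219·0.171 + 0.403·0.384 + 0.077·0.445
      = 0.037449 + 0.154752 + 0.034265 = 0.226466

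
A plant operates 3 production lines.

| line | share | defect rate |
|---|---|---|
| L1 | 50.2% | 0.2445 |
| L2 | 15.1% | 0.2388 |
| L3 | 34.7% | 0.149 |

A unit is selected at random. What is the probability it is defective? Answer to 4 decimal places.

P(D) ≈ 0.2105

Using total probability over the partition,
P(D) = P(D|L1)·P(L1) + P(D|L2)·P(L2) + P(D|L3)·P(L3)
      = 0.2445·0.502 + 0.2388·0.151 + 0.149·0.347
      = 0.122739 + 0.0360588 + 0.051703 = 0.2105008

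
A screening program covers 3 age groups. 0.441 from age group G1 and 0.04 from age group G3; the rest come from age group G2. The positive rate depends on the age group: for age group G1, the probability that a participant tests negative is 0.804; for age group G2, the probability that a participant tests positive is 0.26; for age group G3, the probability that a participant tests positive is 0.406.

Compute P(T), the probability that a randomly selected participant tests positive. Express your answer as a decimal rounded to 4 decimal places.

0.2376

P(G2) = 1 − (0.441 + 0.04) = 0.519.
P(T|G1) = 1 − 0.804 = 0.196.
P(T) = P(T|G1)·P(G1) + P(T|G2)·P(G2) + P(T|G3)·P(G3)
      = 0.196·0.441 + 0.26·0.519 + 0.406·0.04
      = 0.086436 + 0.13494 + 0.01624 = 0.237616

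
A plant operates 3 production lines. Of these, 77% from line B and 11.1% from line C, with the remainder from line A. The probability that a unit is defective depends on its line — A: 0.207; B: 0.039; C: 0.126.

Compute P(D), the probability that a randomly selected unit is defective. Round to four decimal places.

P(A) = 1 − (0.77 + 0.111) = 0.119.
P(D) = P(D|A)·P(A) + P(D|B)·P(B) + P(D|C)·P(C)
      = 0.207·0.119 + 0.039·0.77 + 0.126·0.111
      = 0.024633 + 0.03003 + 0.013986 = 0.068649

0.0686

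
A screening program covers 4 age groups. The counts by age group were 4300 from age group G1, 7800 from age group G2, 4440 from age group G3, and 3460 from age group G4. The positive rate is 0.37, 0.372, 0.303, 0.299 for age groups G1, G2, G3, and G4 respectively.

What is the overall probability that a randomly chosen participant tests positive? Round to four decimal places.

Total: 4300 + 7800 + 4440 + 3460 = 20000.
P(G1) = 4300/20000 = 0.215. P(G2) = 7800/20000 = 0.39. P(G3) = 4440/20000 = 0.222. P(G4) = 3460/20000 = 0.173.
By the law of total probability,
P(T) = P(T|G1)·P(G1) + P(T|G2)·P(G2) + P(T|G3)·P(G3) + P(T|G4)·P(G4)
      = 0.37·0.215 + 0.372·0.39 + 0.303·0.222 + 0.299·0.173
      = 0.07955 + 0.14508 + 0.067266 + 0.051727 = 0.343623

0.3436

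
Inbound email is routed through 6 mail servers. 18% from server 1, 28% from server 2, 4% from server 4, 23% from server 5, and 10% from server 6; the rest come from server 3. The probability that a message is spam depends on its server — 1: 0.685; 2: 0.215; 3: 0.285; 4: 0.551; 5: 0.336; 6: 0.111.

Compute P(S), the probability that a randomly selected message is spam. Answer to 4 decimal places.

P(3) = 1 − (0.18 + 0.28 + 0.04 + 0.23 + 0.1) = 0.17.
Using total probability over the partition,
P(S) = P(S|1)·P(1) + P(S|2)·P(2) + P(S|3)·P(3) + P(S|4)·P(4) + P(S|5)·P(5) + P(S|6)·P(6)
      = 0.685·0.18 + 0.215·0.28 + 0.285·0.17 + 0.551·0.04 + 0.336·0.23 + 0.111·0.1
      = 0.1233 + 0.0602 + 0.04845 + 0.02204 + 0.07728 + 0.0111 = 0.34237

P(S) ≈ 0.3424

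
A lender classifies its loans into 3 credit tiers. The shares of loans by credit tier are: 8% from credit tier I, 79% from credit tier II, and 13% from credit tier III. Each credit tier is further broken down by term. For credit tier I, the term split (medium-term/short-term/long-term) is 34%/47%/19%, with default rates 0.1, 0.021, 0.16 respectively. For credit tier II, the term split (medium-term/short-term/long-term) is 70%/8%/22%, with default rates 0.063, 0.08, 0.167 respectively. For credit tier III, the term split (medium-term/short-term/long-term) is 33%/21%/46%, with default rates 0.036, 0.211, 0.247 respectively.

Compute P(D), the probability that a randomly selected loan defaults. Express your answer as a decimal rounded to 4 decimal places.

0.0969

P(D|I) = 0.34·0.1 + 0.47·0.021 + 0.19·0.16 = 0.034 + 0.00987 + 0.0304 = 0.07427
P(D|II) = 0.7·0.063 + 0.08·0.08 + 0.22·0.167 = 0.0441 + 0.0064 + 0.03674 = 0.08724
P(D|III) = 0.33·0.036 + 0.21·0.211 + 0.46·0.247 = 0.01188 + 0.04431 + 0.11362 = 0.16981
By total probability over the outer partition,
P(D) = 0.08·0.07427 + 0.79·0.08724 + 0.13·0.16981
      = 0.0059416 + 0.0689196 + 0.0220753 = 0.0969365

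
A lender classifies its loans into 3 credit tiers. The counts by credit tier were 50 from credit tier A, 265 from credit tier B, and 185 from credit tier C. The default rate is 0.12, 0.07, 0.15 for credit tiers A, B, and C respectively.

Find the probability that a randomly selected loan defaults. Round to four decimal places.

P(D) ≈ 0.1046

Total: 50 + 265 + 185 = 500.
P(A) = 50/500 = 0.1. P(B) = 265/500 = 0.53. P(C) = 185/500 = 0.37.
P(D) = P(D|A)·P(A) + P(D|B)·P(B) + P(D|C)·P(C)
      = 0.12·0.1 + 0.07·0.53 + 0.15·0.37
      = 0.012 + 0.0371 + 0.0555 = 0.1046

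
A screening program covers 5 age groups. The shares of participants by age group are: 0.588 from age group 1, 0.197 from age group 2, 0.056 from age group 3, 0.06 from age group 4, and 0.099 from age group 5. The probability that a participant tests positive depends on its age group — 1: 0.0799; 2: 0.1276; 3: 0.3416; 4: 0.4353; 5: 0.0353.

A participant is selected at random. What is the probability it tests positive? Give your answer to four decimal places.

By the law of total probability,
P(T) = P(T|1)·P(1) + P(T|2)·P(2) + P(T|3)·P(3) + P(T|4)·P(4) + P(T|5)·P(5)
      = 0.0799·0.588 + 0.1276·0.197 + 0.3416·0.056 + 0.4353·0.06 + 0.0353·0.099
      = 0.0469812 + 0.0251372 + 0.0191296 + 0.026118 + 0.0034947 = 0.1208607

P(T) ≈ 0.1209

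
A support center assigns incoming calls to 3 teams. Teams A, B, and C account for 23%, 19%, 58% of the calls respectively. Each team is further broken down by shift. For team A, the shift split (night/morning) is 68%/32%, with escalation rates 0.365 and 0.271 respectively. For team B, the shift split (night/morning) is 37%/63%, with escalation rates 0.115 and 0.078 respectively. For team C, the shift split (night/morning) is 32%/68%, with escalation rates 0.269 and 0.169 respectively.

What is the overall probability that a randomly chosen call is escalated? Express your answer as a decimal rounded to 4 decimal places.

0.2110

P(E|A) = 0.68·0.365 + 0.32·0.271 = 0.2482 + 0.08672 = 0.33492
P(E|B) = 0.37·0.115 + 0.63·0.078 = 0.04255 + 0.04914 = 0.09169
P(E|C) = 0.32·0.269 + 0.68·0.169 = 0.08608 + 0.11492 = 0.201
By total probability over the outer partition,
P(E) = 0.23·0.33492 + 0.19·0.09169 + 0.58·0.201
      = 0.0770316 + 0.0174211 + 0.11658 = 0.2110327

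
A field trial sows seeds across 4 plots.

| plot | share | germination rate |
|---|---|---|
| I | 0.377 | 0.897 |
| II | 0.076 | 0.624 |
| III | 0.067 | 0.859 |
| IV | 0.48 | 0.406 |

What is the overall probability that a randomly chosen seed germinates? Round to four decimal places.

P(G) ≈ 0.6380

P(G) = P(G|I)·P(I) + P(G|II)·P(II) + P(G|III)·P(III) + P(G|IV)·P(IV)
      = 0.897·0.377 + 0.624·0.076 + 0.859·0.067 + 0.406·0.48
      = 0.338169 + 0.047424 + 0.057553 + 0.19488 = 0.638026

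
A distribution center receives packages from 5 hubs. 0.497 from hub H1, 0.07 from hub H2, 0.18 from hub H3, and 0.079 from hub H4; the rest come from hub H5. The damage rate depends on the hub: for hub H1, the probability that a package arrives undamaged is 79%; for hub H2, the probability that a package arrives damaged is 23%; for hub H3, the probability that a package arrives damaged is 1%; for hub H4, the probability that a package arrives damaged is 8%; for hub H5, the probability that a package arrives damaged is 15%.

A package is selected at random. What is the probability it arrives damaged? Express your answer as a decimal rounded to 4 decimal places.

P(D) ≈ 0.1547

P(H5) = 1 − (0.497 + 0.07 + 0.18 + 0.079) = 0.174.
P(D|H1) = 1 − 0.79 = 0.21.
By the law of total probability,
P(D) = P(D|H1)·P(H1) + P(D|H2)·P(H2) + P(D|H3)·P(H3) + P(D|H4)·P(H4) + P(D|H5)·P(H5)
      = 0.21·0.497 + 0.23·0.07 + 0.01·0.18 + 0.08·0.079 + 0.15·0.174
      = 0.10437 + 0.0161 + 0.0018 + 0.00632 + 0.0261 = 0.15469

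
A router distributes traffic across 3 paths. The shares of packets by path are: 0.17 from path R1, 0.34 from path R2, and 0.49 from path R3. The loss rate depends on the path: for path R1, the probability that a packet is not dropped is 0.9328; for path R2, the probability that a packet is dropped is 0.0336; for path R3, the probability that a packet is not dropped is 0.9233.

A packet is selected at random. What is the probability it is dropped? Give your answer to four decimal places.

P(L) ≈ 0.0604

P(L|R1) = 1 − 0.9328 = 0.0672.
P(L|R3) = 1 − 0.9233 = 0.0767.
Using total probability over the partition,
P(L) = P(L|R1)·P(R1) + P(L|R2)·P(R2) + P(L|R3)·P(R3)
      = 0.0672·0.17 + 0.0336·0.34 + 0.0767·0.49
      = 0.011424 + 0.011424 + 0.037583 = 0.060431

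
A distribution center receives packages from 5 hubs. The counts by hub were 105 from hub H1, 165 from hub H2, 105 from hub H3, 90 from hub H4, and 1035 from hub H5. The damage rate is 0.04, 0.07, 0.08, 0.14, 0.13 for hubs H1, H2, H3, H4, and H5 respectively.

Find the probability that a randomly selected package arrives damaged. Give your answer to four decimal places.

0.1142

Total: 105 + 165 + 105 + 90 + 1035 = 1500.
P(H1) = 105/1500 = 0.07. P(H2) = 165/1500 = 0.11. P(H3) = 105/1500 = 0.07. P(H4) = 90/1500 = 0.06. P(H5) = 1035/1500 = 0.69.
P(D) = P(D|H1)·P(H1) + P(D|H2)·P(H2) + P(D|H3)·P(H3) + P(D|H4)·P(H4) + P(D|H5)·P(H5)
      = 0.04·0.07 + 0.07·0.11 + 0.08·0.07 + 0.14·0.06 + 0.13·0.69
      = 0.0028 + 0.0077 + 0.0056 + 0.0084 + 0.0897 = 0.1142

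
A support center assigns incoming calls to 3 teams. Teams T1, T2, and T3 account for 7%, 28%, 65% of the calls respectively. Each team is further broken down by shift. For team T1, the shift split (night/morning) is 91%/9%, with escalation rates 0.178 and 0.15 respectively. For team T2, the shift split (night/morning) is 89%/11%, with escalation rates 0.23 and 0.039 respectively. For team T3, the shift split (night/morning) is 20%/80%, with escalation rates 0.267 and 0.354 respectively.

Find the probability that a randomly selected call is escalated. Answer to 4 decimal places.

P(E|T1) = 0.91·0.178 + 0.09·0.15 = 0.16198 + 0.0135 = 0.17548
P(E|T2) = 0.89·0.23 + 0.11·0.039 = 0.2047 + 0.00429 = 0.20899
P(E|T3) = 0.2·0.267 + 0.8·0.354 = 0.0534 + 0.2832 = 0.3366
By total probability over the outer partition,
P(E) = 0.07·0.17548 + 0.28·0.20899 + 0.65·0.3366
      = 0.0122836 + 0.0585172 + 0.21879 = 0.2895908

0.2896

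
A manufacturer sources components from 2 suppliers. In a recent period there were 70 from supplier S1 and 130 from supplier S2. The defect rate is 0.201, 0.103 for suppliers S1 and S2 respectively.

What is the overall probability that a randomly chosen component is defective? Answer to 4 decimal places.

0.1373

Total: 70 + 130 = 200.
P(S1) = 70/200 = 0.35. P(S2) = 130/200 = 0.65.
Summing over the partition,
P(D) = P(D|S1)·P(S1) + P(D|S2)·P(S2)
      = 0.201·0.35 + 0.103·0.65
      = 0.07035 + 0.06695 = 0.1373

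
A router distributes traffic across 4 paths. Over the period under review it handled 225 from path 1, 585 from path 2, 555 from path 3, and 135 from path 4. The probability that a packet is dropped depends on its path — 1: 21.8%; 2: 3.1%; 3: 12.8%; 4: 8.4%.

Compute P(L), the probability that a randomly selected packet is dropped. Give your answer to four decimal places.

Total: 225 + 585 + 555 + 135 = 1500.
P(1) = 225/1500 = 0.15. P(2) = 585/1500 = 0.39. P(3) = 555/1500 = 0.37. P(4) = 135/1500 = 0.09.
By the law of total probability,
P(L) = P(L|1)·P(1) + P(L|2)·P(2) + P(L|3)·P(3) + P(L|4)·P(4)
      = 0.218·0.15 + 0.031·0.39 + 0.128·0.37 + 0.084·0.09
      = 0.0327 + 0.01209 + 0.04736 + 0.00756 = 0.09971

0.0997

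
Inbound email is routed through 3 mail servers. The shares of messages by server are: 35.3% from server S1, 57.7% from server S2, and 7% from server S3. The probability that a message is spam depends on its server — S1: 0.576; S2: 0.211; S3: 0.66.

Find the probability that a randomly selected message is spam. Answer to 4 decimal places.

P(S) = P(S|S1)·P(S1) + P(S|S2)·P(S2) + P(S|S3)·P(S3)
      = 0.576·0.353 + 0.211·0.577 + 0.66·0.07
      = 0.203328 + 0.121747 + 0.0462 = 0.371275

0.3713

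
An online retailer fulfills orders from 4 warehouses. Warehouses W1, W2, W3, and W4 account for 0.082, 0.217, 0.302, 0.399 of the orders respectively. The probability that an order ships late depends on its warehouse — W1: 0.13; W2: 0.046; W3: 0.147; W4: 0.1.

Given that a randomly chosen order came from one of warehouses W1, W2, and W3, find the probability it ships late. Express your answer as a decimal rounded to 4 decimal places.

Let S = {W1, W2, W3}.
P(S) = 0.082 + 0.217 + 0.302 = 0.601.
P(L ∩ S) = 0.13·0.082 + 0.046·0.217 + 0.147·0.302 = 0.01066 + 0.009982 + 0.044394 = 0.065036.
P(L | S) = 0.065036 / 0.601 = 0.108213…

0.1082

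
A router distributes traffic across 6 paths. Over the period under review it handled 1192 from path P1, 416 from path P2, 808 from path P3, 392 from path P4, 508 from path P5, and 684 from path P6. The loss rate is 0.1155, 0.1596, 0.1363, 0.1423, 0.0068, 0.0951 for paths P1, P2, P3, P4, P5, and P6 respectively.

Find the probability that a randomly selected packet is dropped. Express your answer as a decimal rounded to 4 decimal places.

P(L) ≈ 0.1096

Total: 1192 + 416 + 808 + 392 + 508 + 684 = 4000.
P(P1) = 1192/4000 = 0.298. P(P2) = 416/4000 = 0.104. P(P3) = 808/4000 = 0.202. P(P4) = 392/4000 = 0.098. P(P5) = 508/4000 = 0.127. P(P6) = 684/4000 = 0.171.
Using total probability over the partition,
P(L) = P(L|P1)·P(P1) + P(L|P2)·P(P2) + P(L|P3)·P(P3) + P(L|P4)·P(P4) + P(L|P5)·P(P5) + P(L|P6)·P(P6)
      = 0.1155·0.298 + 0.1596·0.104 + 0.1363·0.202 + 0.1423·0.098 + 0.0068·0.127 + 0.0951·0.171
      = 0.034419 + 0.0165984 + 0.0275326 + 0.0139454 + 0.0008636 + 0.0162621 = 0.1096211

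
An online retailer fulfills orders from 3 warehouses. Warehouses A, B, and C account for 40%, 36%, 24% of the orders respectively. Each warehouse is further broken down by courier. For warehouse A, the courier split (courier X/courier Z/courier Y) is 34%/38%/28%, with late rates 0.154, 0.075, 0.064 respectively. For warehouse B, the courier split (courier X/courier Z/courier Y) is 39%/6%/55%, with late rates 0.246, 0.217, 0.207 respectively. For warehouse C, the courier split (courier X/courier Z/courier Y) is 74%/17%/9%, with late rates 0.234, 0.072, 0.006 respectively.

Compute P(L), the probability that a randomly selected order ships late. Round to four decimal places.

P(L|A) = 0.34·0.154 + 0.38·0.075 + 0.28·0.064 = 0.05236 + 0.0285 + 0.01792 = 0.09878
P(L|B) = 0.39·0.246 + 0.06·0.217 + 0.55·0.207 = 0.09594 + 0.01302 + 0.11385 = 0.22281
P(L|C) = 0.74·0.234 + 0.17·0.072 + 0.09·0.006 = 0.17316 + 0.01224 + 0.00054 = 0.18594
Then overall,
P(L) = 0.4·0.09878 + 0.36·0.22281 + 0.24·0.18594
      = 0.039512 + 0.0802116 + 0.0446256 = 0.1643492

0.1643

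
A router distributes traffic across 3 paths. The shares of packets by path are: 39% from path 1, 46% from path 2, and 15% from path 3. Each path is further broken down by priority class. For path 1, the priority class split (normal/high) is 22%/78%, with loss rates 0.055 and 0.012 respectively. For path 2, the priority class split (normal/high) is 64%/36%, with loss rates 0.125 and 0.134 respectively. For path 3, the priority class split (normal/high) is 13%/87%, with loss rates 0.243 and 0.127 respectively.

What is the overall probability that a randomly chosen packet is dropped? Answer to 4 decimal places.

P(L) ≈ 0.0887

P(L|1) = 0.22·0.055 + 0.78·0.012 = 0.0121 + 0.00936 = 0.02146
P(L|2) = 0.64·0.125 + 0.36·0.134 = 0.08 + 0.04824 = 0.12824
P(L|3) = 0.13·0.243 + 0.87·0.127 = 0.03159 + 0.11049 = 0.14208
Then overall,
P(L) = 0.39·0.02146 + 0.46·0.12824 + 0.15·0.14208
      = 0.0083694 + 0.0589904 + 0.021312 = 0.0886718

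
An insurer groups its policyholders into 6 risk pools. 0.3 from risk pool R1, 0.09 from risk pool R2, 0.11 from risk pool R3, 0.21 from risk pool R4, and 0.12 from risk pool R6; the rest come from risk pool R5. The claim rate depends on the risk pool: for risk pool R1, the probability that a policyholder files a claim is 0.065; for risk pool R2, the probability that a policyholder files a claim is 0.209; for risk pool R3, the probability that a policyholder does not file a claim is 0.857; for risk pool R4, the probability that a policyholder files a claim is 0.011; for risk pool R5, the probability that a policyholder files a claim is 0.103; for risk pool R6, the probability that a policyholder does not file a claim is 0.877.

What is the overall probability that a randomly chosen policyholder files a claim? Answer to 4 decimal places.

P(R5) = 1 − (0.3 + 0.09 + 0.11 + 0.21 + 0.12) = 0.17.
P(C|R3) = 1 − 0.857 = 0.143.
P(C|R6) = 1 − 0.877 = 0.123.
Summing over the partition,
P(C) = P(C|R1)·P(R1) + P(C|R2)·P(R2) + P(C|R3)·P(R3) + P(C|R4)·P(R4) + P(C|R5)·P(R5) + P(C|R6)·P(R6)
      = 0.065·0.3 + 0.209·0.09 + 0.143·0.11 + 0.011·0.21 + 0.103·0.17 + 0.123·0.12
      = 0.0195 + 0.01881 + 0.01573 + 0.00231 + 0.01751 + 0.01476 = 0.08862

0.0886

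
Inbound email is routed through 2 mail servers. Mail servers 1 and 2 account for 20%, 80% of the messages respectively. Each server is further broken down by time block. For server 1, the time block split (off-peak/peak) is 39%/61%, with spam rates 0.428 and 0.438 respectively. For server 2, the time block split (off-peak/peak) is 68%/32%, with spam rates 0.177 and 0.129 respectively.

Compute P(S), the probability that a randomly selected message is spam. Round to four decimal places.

P(S) ≈ 0.2161

P(S|1) = 0.39·0.428 + 0.61·0.438 = 0.16692 + 0.26718 = 0.4341
P(S|2) = 0.68·0.177 + 0.32·0.129 = 0.12036 + 0.04128 = 0.16164
By total probability over the outer partition,
P(S) = 0.2·0.4341 + 0.8·0.16164
      = 0.08682 + 0.129312 = 0.216132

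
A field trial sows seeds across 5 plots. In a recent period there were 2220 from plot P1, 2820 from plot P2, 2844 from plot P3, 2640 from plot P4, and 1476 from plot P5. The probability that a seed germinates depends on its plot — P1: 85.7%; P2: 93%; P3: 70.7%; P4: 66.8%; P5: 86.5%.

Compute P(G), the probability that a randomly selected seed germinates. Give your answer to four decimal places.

Total: 2220 + 2820 + 2844 + 2640 + 1476 = 12000.
P(P1) = 2220/12000 = 0.185. P(P2) = 2820/12000 = 0.235. P(P3) = 2844/12000 = 0.237. P(P4) = 2640/12000 = 0.22. P(P5) = 1476/12000 = 0.123.
P(G) = P(G|P1)·P(P1) + P(G|P2)·P(P2) + P(G|P3)·P(P3) + P(G|P4)·P(P4) + P(G|P5)·P(P5)
      = 0.857·0.185 + 0.93·0.235 + 0.707·0.237 + 0.668·0.22 + 0.865·0.123
      = 0.158545 + 0.21855 + 0.167559 + 0.14696 + 0.106395 = 0.798009

P(G) ≈ 0.7980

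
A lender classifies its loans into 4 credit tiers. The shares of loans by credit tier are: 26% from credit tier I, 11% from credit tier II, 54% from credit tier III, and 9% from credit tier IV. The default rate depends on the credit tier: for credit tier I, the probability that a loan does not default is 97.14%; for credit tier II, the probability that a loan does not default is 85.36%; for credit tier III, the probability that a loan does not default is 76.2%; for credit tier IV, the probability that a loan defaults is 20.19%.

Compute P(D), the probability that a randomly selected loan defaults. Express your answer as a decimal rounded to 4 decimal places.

0.1702

P(D|I) = 1 − 0.9714 = 0.0286.
P(D|II) = 1 − 0.8536 = 0.1464.
P(D|III) = 1 − 0.762 = 0.238.
Using total probability over the partition,
P(D) = P(D|I)·P(I) + P(D|II)·P(II) + P(D|III)·P(III) + P(D|IV)·P(IV)
      = 0.0286·0.26 + 0.1464·0.11 + 0.238·0.54 + 0.2019·0.09
      = 0.007436 + 0.016104 + 0.12852 + 0.018171 = 0.170231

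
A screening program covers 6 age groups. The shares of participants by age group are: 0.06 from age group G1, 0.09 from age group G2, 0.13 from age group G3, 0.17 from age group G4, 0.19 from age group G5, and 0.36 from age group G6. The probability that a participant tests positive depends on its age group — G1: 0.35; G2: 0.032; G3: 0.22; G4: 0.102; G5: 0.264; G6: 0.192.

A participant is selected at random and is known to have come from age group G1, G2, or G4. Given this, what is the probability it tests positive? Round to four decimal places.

Let S = {G1, G2, G4}.
P(S) = 0.06 + 0.09 + 0.17 = 0.32.
P(T ∩ S) = 0.35·0.06 + 0.032·0.09 + 0.102·0.17 = 0.021 + 0.00288 + 0.01734 = 0.04122.
P(T | S) = 0.04122 / 0.32 = 0.128813…

0.1288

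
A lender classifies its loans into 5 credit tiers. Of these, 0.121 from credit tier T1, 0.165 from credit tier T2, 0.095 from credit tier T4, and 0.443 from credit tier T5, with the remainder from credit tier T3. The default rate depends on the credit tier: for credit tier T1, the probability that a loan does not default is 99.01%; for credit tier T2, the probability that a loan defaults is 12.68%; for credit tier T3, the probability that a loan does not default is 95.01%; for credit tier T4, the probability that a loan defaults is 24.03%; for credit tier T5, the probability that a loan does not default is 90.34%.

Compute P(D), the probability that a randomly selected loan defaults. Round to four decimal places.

P(T3) = 1 − (0.121 + 0.165 + 0.095 + 0.443) = 0.176.
P(D|T1) = 1 − 0.9901 = 0.0099.
P(D|T3) = 1 − 0.9501 = 0.0499.
P(D|T5) = 1 − 0.9034 = 0.0966.
Summing over the partition,
P(D) = P(D|T1)·P(T1) + P(D|T2)·P(T2) + P(D|T3)·P(T3) + P(D|T4)·P(T4) + P(D|T5)·P(T5)
      = 0.0099·0.121 + 0.1268·0.165 + 0.0499·0.176 + 0.2403·0.095 + 0.0966·0.443
      = 0.0011979 + 0.020922 + 0.0087824 + 0.0228285 + 0.0427938 = 0.0965246

0.0965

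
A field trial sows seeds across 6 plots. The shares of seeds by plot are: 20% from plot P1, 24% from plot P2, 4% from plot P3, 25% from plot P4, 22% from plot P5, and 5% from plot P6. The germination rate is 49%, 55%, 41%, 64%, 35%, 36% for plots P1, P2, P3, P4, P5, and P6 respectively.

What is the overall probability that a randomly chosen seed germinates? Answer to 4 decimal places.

P(G) ≈ 0.5014

Using total probability over the partition,
P(G) = P(G|P1)·P(P1) + P(G|P2)·P(P2) + P(G|P3)·P(P3) + P(G|P4)·P(P4) + P(G|P5)·P(P5) + P(G|P6)·P(P6)
      = 0.49·0.2 + 0.55·0.24 + 0.41·0.04 + 0.64·0.25 + 0.35·0.22 + 0.36·0.05
      = 0.098 + 0.132 + 0.0164 + 0.16 + 0.077 + 0.018 = 0.5014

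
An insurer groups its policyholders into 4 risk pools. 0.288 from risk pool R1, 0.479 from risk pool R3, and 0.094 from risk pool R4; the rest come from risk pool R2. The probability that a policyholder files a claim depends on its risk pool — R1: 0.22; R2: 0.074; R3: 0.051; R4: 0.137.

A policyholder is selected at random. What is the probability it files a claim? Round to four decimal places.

P(R2) = 1 − (0.288 + 0.479 + 0.094) = 0.139.
Using total probability over the partition,
P(C) = P(C|R1)·P(R1) + P(C|R2)·P(R2) + P(C|R3)·P(R3) + P(C|R4)·P(R4)
      = 0.22·0.288 + 0.074·0.139 + 0.051·0.479 + 0.137·0.094
      = 0.06336 + 0.010286 + 0.024429 + 0.012878 = 0.110953

0.1110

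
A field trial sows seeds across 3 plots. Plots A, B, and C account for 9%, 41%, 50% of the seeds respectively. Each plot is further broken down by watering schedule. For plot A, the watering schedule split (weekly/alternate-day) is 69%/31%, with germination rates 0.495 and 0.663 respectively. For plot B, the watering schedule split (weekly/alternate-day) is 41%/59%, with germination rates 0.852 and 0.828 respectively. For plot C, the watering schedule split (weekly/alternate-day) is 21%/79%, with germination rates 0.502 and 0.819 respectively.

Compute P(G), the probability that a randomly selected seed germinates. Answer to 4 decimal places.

P(G|A) = 0.69·0.495 + 0.31·0.663 = 0.34155 + 0.20553 = 0.54708
P(G|B) = 0.41·0.852 + 0.59·0.828 = 0.34932 + 0.48852 = 0.83784
P(G|C) = 0.21·0.502 + 0.79·0.819 = 0.10542 + 0.64701 = 0.75243
By total probability over the outer partition,
P(G) = 0.09·0.54708 + 0.41·0.83784 + 0.5·0.75243
      = 0.0492372 + 0.3435144 + 0.376215 = 0.7689666

0.7690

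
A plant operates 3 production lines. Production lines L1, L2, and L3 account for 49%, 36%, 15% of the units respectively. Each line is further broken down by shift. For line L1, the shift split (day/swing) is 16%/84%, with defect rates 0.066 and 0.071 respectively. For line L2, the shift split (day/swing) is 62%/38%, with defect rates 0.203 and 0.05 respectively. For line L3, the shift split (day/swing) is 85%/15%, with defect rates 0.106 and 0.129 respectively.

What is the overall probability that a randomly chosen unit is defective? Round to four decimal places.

0.1030

P(D|L1) = 0.16·0.066 + 0.84·0.071 = 0.01056 + 0.05964 = 0.0702
P(D|L2) = 0.62·0.203 + 0.38·0.05 = 0.12586 + 0.019 = 0.14486
P(D|L3) = 0.85·0.106 + 0.15·0.129 = 0.0901 + 0.01935 = 0.10945
By total probability over the outer partition,
P(D) = 0.49·0.0702 + 0.36·0.14486 + 0.15·0.10945
      = 0.034398 + 0.0521496 + 0.0164175 = 0.1029651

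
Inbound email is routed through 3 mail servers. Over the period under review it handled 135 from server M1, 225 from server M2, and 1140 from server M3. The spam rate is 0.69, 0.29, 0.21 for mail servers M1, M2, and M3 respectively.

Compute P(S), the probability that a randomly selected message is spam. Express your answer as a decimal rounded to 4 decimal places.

Total: 135 + 225 + 1140 = 1500.
P(M1) = 135/1500 = 0.09. P(M2) = 225/1500 = 0.15. P(M3) = 1140/1500 = 0.76.
Summing over the partition,
P(S) = P(S|M1)·P(M1) + P(S|M2)·P(M2) + P(S|M3)·P(M3)
      = 0.69·0.09 + 0.29·0.15 + 0.21·0.76
      = 0.0621 + 0.0435 + 0.1596 = 0.2652

0.2652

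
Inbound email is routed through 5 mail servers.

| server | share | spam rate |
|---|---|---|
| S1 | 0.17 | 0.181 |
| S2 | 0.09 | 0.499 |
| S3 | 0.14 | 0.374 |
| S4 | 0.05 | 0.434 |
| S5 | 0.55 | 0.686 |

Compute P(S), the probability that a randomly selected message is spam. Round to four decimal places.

P(S) ≈ 0.5270

Using total probability over the partition,
P(S) = P(S|S1)·P(S1) + P(S|S2)·P(S2) + P(S|S3)·P(S3) + P(S|S4)·P(S4) + P(S|S5)·P(S5)
      = 0.181·0.17 + 0.499·0.09 + 0.374·0.14 + 0.434·0.05 + 0.686·0.55
      = 0.03077 + 0.04491 + 0.05236 + 0.0217 + 0.3773 = 0.52704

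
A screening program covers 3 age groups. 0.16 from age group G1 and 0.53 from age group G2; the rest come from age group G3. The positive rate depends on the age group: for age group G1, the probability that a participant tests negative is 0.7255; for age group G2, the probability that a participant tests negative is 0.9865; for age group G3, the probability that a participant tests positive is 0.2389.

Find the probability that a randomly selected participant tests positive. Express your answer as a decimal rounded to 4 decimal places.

P(G3) = 1 − (0.16 + 0.53) = 0.31.
P(T|G1) = 1 − 0.7255 = 0.2745.
P(T|G2) = 1 − 0.9865 = 0.0135.
P(T) = P(T|G1)·P(G1) + P(T|G2)·P(G2) + P(T|G3)·P(G3)
      = 0.2745·0.16 + 0.0135·0.53 + 0.2389·0.31
      = 0.04392 + 0.007155 + 0.074059 = 0.125134

P(T) ≈ 0.1251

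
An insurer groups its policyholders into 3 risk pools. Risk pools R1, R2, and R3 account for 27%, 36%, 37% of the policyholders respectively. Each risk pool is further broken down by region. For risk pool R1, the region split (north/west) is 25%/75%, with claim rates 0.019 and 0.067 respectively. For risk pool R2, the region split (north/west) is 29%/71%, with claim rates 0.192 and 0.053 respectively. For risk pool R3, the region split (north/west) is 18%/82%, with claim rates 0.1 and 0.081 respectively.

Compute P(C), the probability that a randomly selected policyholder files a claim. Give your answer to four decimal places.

P(C) ≈ 0.0797

P(C|R1) = 0.25·0.019 + 0.75·0.067 = 0.00475 + 0.05025 = 0.055
P(C|R2) = 0.29·0.192 + 0.71·0.053 = 0.05568 + 0.03763 = 0.09331
P(C|R3) = 0.18·0.1 + 0.82·0.081 = 0.018 + 0.06642 = 0.08442
By total probability over the outer partition,
P(C) = 0.27·0.055 + 0.36·0.09331 + 0.37·0.08442
      = 0.01485 + 0.0335916 + 0.0312354 = 0.079677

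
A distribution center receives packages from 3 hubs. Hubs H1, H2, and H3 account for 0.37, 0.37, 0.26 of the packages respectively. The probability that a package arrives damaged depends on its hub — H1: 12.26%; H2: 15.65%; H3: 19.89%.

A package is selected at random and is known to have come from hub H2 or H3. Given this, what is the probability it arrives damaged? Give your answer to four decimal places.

Let S = {H2, H3}.
P(S) = 0.37 + 0.26 = 0.63.
P(D ∩ S) = 0.1565·0.37 + 0.1989·0.26 = 0.057905 + 0.051714 = 0.109619.
P(D | S) = 0.109619 / 0.63 = 0.173998…

P(D|S) ≈ 0.1740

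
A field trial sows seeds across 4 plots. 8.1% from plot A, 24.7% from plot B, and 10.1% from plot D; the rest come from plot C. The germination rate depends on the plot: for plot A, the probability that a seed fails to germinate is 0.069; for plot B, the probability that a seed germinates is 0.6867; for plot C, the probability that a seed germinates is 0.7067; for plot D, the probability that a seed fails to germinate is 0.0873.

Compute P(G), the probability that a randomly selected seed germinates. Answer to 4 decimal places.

P(C) = 1 − (0.081 + 0.247 + 0.101) = 0.571.
P(G|A) = 1 − 0.069 = 0.931.
P(G|D) = 1 − 0.0873 = 0.9127.
Summing over the partition,
P(G) = P(G|A)·P(A) + P(G|B)·P(B) + P(G|C)·P(C) + P(G|D)·P(D)
      = 0.931·0.081 + 0.6867·0.247 + 0.7067·0.571 + 0.9127·0.101
      = 0.075411 + 0.1696149 + 0.4035257 + 0.0921827 = 0.7407343

P(G) ≈ 0.7407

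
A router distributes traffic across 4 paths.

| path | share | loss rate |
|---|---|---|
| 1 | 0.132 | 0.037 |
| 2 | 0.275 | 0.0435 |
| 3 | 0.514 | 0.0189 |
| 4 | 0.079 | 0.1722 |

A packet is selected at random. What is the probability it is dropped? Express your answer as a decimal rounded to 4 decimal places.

P(L) ≈ 0.0402

Using total probability over the partition,
P(L) = P(L|1)·P(1) + P(L|2)·P(2) + P(L|3)·P(3) + P(L|4)·P(4)
      = 0.037·0.132 + 0.0435·0.275 + 0.0189·0.514 + 0.1722·0.079
      = 0.004884 + 0.0119625 + 0.0097146 + 0.0136038 = 0.0401649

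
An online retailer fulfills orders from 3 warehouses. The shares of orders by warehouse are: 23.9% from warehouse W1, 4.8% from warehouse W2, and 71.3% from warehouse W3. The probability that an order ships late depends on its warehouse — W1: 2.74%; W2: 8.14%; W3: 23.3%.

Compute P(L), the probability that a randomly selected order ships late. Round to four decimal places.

P(L) ≈ 0.1766

By the law of total probability,
P(L) = P(L|W1)·P(W1) + P(L|W2)·P(W2) + P(L|W3)·P(W3)
      = 0.0274·0.239 + 0.0814·0.048 + 0.233·0.713
      = 0.0065486 + 0.0039072 + 0.166129 = 0.1765848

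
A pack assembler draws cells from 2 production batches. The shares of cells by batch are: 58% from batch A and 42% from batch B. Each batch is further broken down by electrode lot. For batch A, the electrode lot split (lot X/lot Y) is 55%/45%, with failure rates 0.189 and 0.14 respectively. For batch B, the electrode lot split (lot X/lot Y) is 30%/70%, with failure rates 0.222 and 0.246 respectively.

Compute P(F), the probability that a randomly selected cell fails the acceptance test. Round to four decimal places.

P(F) ≈ 0.1971

P(F|A) = 0.55·0.189 + 0.45·0.14 = 0.10395 + 0.063 = 0.16695
P(F|B) = 0.3·0.222 + 0.7·0.246 = 0.0666 + 0.1722 = 0.2388
Then overall,
P(F) = 0.58·0.16695 + 0.42·0.2388
      = 0.096831 + 0.100296 = 0.197127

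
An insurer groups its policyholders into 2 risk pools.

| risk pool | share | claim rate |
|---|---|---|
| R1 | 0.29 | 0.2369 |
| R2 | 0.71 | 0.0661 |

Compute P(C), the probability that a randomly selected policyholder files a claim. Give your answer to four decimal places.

0.1156

Summing over the partition,
P(C) = P(C|R1)·P(R1) + P(C|R2)·P(R2)
      = 0.2369·0.29 + 0.0661·0.71
      = 0.068701 + 0.046931 = 0.115632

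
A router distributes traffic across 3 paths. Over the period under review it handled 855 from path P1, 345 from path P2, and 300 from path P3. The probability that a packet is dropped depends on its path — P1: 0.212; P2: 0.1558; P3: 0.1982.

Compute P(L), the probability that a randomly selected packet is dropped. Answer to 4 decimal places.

0.1963

Total: 855 + 345 + 300 = 1500.
P(P1) = 855/1500 = 0.57. P(P2) = 345/1500 = 0.23. P(P3) = 300/1500 = 0.2.
P(L) = P(L|P1)·P(P1) + P(L|P2)·P(P2) + P(L|P3)·P(P3)
      = 0.212·0.57 + 0.1558·0.23 + 0.1982·0.2
      = 0.12084 + 0.035834 + 0.03964 = 0.196314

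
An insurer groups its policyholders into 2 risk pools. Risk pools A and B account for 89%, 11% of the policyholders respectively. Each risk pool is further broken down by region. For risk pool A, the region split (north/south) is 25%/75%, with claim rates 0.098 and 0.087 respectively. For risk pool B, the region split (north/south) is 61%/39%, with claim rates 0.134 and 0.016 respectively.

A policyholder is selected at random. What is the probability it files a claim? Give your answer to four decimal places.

P(C) ≈ 0.0896

P(C|A) = 0.25·0.098 + 0.75·0.087 = 0.0245 + 0.06525 = 0.08975
P(C|B) = 0.61·0.134 + 0.39·0.016 = 0.08174 + 0.00624 = 0.08798
By total probability over the outer partition,
P(C) = 0.89·0.08975 + 0.11·0.08798
      = 0.0798775 + 0.0096778 = 0.0895553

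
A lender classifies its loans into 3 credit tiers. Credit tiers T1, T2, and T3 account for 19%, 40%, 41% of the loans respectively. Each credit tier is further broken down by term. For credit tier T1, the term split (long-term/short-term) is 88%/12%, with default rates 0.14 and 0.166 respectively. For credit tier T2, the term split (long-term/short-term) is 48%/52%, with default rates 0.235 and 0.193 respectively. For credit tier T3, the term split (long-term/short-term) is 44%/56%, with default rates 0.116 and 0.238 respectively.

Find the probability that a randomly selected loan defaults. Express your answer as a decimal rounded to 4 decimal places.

P(D|T1) = 0.88·0.14 + 0.12·0.166 = 0.1232 + 0.01992 = 0.14312
P(D|T2) = 0.48·0.235 + 0.52·0.193 = 0.1128 + 0.10036 = 0.21316
P(D|T3) = 0.44·0.116 + 0.56·0.238 = 0.05104 + 0.13328 = 0.18432
By total probability over the outer partition,
P(D) = 0.19·0.14312 + 0.4·0.21316 + 0.41·0.18432
      = 0.0271928 + 0.085264 + 0.0755712 = 0.188028

0.1880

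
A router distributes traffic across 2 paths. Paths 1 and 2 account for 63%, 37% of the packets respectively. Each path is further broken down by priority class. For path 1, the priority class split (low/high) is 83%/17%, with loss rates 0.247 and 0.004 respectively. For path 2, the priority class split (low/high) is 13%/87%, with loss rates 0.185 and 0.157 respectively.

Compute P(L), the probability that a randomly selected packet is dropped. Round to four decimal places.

0.1890

P(L|1) = 0.83·0.247 + 0.17·0.004 = 0.20501 + 0.00068 = 0.20569
P(L|2) = 0.13·0.185 + 0.87·0.157 = 0.02405 + 0.13659 = 0.16064
By total probability over the outer partition,
P(L) = 0.63·0.20569 + 0.37·0.16064
      = 0.1295847 + 0.0594368 = 0.1890215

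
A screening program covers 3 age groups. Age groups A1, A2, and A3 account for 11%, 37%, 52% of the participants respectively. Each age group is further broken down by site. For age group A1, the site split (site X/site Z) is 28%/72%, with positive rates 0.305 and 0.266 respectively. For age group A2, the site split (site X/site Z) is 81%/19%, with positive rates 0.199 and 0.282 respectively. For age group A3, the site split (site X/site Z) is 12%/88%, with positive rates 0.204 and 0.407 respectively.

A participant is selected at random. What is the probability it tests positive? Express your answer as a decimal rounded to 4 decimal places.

0.3089

P(T|A1) = 0.28·0.305 + 0.72·0.266 = 0.0854 + 0.19152 = 0.27692
P(T|A2) = 0.81·0.199 + 0.19·0.282 = 0.16119 + 0.05358 = 0.21477
P(T|A3) = 0.12·0.204 + 0.88·0.407 = 0.02448 + 0.35816 = 0.38264
Then overall,
P(T) = 0.11·0.27692 + 0.37·0.21477 + 0.52·0.38264
      = 0.0304612 + 0.0794649 + 0.1989728 = 0.3088989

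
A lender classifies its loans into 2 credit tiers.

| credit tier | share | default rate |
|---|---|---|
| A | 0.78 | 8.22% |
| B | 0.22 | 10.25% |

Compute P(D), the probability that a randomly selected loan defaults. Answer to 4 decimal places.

P(D) = P(D|A)·P(A) + P(D|B)·P(B)
      = 0.0822·0.78 + 0.1025·0.22
      = 0.064116 + 0.02255 = 0.086666

P(D) ≈ 0.0867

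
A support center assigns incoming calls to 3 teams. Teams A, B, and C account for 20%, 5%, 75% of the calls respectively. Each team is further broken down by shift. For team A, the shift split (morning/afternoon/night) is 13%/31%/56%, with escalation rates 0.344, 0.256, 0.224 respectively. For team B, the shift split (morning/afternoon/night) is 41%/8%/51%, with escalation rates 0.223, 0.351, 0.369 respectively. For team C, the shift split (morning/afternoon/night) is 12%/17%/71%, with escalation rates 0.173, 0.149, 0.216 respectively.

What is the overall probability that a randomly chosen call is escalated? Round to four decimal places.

P(E|A) = 0.13·0.344 + 0.31·0.256 + 0.56·0.224 = 0.04472 + 0.07936 + 0.12544 = 0.24952
P(E|B) = 0.41·0.223 + 0.08·0.351 + 0.51·0.369 = 0.09143 + 0.02808 + 0.18819 = 0.3077
P(E|C) = 0.12·0.173 + 0.17·0.149 + 0.71·0.216 = 0.02076 + 0.02533 + 0.15336 = 0.19945
Then overall,
P(E) = 0.2·0.24952 + 0.05·0.3077 + 0.75·0.19945
      = 0.049904 + 0.015385 + 0.1495875 = 0.2148765

0.2149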